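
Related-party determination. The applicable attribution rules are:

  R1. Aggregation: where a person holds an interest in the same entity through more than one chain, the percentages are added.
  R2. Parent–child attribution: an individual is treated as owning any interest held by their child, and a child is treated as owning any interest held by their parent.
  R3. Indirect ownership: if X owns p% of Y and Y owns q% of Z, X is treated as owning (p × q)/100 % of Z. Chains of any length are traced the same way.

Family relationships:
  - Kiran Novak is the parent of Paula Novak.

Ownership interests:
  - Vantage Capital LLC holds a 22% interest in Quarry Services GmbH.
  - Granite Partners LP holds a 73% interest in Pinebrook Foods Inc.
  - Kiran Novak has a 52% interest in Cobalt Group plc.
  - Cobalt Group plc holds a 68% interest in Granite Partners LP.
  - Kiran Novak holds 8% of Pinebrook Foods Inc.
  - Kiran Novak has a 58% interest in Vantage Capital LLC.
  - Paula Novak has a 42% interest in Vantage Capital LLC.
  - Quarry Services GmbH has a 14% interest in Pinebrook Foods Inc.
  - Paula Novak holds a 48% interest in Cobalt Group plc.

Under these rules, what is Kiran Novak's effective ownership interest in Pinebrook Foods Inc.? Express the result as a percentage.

60.72%

By parent–child attribution (R2), Kiran Novak is treated as also owning Paula Novak's interest in Cobalt Group plc, giving 52% + 48% = 100%.
By parent–child attribution (R2), Kiran Novak is treated as also owning Paula Novak's interest in Vantage Capital LLC, giving 58% + 42% = 100%.
Chain via Cobalt Group plc → Granite Partners LP (R3): 100% × 68% × 73% = 49.64% of Pinebrook Foods Inc.
Chain via Vantage Capital LLC → Quarry Services GmbH (R3): 100% × 22% × 14% = 3.08% of Pinebrook Foods Inc.
Direct interest in Pinebrook Foods Inc: 8%.
Aggregating (R1): 49.64% + 3.08% + 8% = 60.72%.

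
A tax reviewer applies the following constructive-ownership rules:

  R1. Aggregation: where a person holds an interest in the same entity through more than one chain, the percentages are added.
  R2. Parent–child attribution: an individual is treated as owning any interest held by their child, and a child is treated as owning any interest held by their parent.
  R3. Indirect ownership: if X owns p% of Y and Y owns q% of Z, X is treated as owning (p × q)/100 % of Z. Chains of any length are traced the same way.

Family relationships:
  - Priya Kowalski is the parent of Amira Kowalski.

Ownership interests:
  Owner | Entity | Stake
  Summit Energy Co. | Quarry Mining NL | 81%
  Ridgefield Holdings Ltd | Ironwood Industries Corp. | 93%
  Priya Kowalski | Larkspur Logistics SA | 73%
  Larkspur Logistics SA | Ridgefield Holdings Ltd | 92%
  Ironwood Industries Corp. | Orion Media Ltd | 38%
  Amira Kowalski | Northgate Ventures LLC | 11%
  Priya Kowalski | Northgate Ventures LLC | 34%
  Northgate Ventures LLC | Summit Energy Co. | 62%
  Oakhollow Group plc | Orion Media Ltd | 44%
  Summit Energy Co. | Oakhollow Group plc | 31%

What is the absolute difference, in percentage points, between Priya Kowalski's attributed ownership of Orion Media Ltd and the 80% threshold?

By parent–child attribution (R2), Priya Kowalski is treated as also owning Amira Kowalski's interest in Northgate Ventures LLC, giving 34% + 11% = 45%.
Chain via Northgate Ventures LLC → Summit Energy Co. → Oakhollow Group plc (R3): 45% × 62% × 31% × 44% = 3.80556% of Orion Media Ltd.
Chain via Larkspur Logistics SA → Ridgefield Holdings Ltd → Ironwood Industries Corp. (R3): 73% × 92% × 93% × 38% = 23.734344% of Orion Media Ltd.
Aggregating (R1): 3.80556% + 23.734344% = 27.539904%.
27.539904% falls short of the 80% threshold by 52.460096 percentage points.

52.460096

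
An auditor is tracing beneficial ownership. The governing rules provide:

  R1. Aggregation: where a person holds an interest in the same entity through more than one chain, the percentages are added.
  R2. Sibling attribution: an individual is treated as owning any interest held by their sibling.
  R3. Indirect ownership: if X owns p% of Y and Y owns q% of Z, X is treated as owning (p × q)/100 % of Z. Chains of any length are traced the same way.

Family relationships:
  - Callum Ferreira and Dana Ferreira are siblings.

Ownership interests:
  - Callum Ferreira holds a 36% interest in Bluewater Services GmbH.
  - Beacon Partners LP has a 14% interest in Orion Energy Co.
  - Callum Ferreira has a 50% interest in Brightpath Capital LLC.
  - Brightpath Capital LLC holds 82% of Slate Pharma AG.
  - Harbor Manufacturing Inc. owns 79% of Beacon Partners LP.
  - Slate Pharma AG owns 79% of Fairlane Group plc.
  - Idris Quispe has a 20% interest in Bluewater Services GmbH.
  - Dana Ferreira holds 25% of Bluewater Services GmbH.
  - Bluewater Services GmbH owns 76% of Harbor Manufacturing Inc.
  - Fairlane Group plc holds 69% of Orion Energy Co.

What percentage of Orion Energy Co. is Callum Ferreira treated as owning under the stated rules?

27.476516%

By sibling attribution (R2), Callum Ferreira is treated as also owning Dana Ferreira's interest in Bluewater Services GmbH, giving 36% + 25% = 61%.
Chain via Bluewater Services GmbH → Harbor Manufacturing Inc. → Beacon Partners LP (R3): 61% × 76% × 79% × 14% = 5.127416% of Orion Energy Co.
Chain via Brightpath Capital LLC → Slate Pharma AG → Fairlane Group plc (R3): 50% × 82% × 79% × 69% = 22.3491% of Orion Energy Co.
Aggregating (R1): 5.127416% + 22.3491% = 27.476516%.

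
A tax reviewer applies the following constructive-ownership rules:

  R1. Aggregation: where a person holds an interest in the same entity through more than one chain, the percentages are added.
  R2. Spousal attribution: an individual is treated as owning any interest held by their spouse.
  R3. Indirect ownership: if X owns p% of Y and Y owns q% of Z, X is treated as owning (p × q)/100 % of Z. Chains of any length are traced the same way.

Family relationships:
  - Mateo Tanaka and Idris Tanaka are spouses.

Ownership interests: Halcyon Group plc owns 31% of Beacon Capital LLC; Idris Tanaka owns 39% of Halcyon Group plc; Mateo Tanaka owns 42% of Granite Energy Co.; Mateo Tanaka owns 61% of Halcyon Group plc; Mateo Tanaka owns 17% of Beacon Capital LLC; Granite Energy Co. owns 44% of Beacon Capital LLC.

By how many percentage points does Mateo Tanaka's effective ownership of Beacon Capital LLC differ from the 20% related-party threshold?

46.48

By spousal attribution (R2), Mateo Tanaka is treated as also owning Idris Tanaka's interest in Halcyon Group plc, giving 61% + 39% = 100%.
Chain via Granite Energy Co. (R3): 42% × 44% = 18.48% of Beacon Capital LLC.
Chain via Halcyon Group plc (R3): 100% × 31% = 31% of Beacon Capital LLC.
Direct interest in Beacon Capital LLC: 17%.
Aggregating (R1): 18.48% + 31% + 17% = 66.48%.
66.48% exceeds the 20% threshold by 46.48 percentage points.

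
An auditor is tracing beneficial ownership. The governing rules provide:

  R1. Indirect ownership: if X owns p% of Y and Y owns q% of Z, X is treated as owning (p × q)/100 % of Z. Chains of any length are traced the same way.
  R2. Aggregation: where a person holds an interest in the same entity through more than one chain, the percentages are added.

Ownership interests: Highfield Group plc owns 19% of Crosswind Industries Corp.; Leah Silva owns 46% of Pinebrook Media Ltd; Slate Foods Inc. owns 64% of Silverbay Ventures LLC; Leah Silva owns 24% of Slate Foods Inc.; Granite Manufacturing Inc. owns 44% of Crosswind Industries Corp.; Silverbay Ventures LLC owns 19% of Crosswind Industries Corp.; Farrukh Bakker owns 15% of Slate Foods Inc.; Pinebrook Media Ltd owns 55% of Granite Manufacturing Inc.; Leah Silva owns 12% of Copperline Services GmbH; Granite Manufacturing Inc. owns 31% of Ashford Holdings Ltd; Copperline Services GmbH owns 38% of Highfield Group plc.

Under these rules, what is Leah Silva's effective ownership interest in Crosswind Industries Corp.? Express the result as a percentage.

14.9168%

Chain via Copperline Services GmbH → Highfield Group plc (R1): 12% × 38% × 19% = 0.8664% of Crosswind Industries Corp.
Chain via Pinebrook Media Ltd → Granite Manufacturing Inc. (R1): 46% × 55% × 44% = 11.132% of Crosswind Industries Corp.
Chain via Slate Foods Inc. → Silverbay Ventures LLC (R1): 24% × 64% × 19% = 2.9184% of Crosswind Industries Corp.
Aggregating (R2): 0.8664% + 11.132% + 2.9184% = 14.9168%.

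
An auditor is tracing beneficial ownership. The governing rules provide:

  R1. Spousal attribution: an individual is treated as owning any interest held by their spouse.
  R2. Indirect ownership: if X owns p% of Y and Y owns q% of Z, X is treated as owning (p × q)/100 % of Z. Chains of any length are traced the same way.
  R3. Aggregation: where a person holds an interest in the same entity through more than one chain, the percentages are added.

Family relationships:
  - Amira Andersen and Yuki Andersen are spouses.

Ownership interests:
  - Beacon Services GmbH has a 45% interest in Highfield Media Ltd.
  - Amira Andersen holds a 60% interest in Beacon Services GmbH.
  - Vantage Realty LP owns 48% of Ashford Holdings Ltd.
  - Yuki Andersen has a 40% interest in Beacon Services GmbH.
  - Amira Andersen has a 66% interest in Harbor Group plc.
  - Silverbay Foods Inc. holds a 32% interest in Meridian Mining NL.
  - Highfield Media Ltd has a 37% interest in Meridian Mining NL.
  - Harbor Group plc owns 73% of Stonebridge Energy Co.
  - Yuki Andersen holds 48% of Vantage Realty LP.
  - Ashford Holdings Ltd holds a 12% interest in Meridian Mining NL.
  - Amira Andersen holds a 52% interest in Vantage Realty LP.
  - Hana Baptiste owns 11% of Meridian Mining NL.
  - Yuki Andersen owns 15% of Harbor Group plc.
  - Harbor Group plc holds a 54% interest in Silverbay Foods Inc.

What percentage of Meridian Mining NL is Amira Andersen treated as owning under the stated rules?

36.4068%

By spousal attribution (R1), Amira Andersen is treated as also owning Yuki Andersen's interest in Beacon Services GmbH, giving 60% + 40% = 100%.
By spousal attribution (R1), Amira Andersen is treated as also owning Yuki Andersen's interest in Harbor Group plc, giving 66% + 15% = 81%.
By spousal attribution (R1), Amira Andersen is treated as also owning Yuki Andersen's interest in Vantage Realty LP, giving 52% + 48% = 100%.
Chain via Beacon Services GmbH → Highfield Media Ltd (R2): 100% × 45% × 37% = 16.65% of Meridian Mining NL.
Chain via Harbor Group plc → Silverbay Foods Inc. (R2): 81% × 54% × 32% = 13.9968% of Meridian Mining NL.
Chain via Vantage Realty LP → Ashford Holdings Ltd (R2): 100% × 48% × 12% = 5.76% of Meridian Mining NL.
Aggregating (R3): 16.65% + 13.9968% + 5.76% = 36.4068%.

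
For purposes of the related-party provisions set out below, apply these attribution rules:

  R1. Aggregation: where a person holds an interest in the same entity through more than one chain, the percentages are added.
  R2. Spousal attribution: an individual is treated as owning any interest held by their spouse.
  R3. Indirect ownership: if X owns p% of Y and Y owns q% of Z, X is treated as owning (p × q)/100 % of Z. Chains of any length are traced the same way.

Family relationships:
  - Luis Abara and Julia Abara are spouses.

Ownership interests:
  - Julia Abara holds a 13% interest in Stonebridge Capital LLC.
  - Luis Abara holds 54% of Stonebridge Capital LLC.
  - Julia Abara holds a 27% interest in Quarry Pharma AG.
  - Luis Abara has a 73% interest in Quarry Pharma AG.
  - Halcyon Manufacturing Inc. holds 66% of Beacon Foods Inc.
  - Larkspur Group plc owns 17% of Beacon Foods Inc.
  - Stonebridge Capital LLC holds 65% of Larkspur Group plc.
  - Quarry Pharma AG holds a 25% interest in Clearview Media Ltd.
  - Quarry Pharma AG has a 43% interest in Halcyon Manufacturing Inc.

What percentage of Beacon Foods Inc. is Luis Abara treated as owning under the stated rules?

35.7835%

By spousal attribution (R2), Luis Abara is treated as also owning Julia Abara's interest in Stonebridge Capital LLC, giving 54% + 13% = 67%.
By spousal attribution (R2), Luis Abara is treated as also owning Julia Abara's interest in Quarry Pharma AG, giving 73% + 27% = 100%.
Chain via Stonebridge Capital LLC → Larkspur Group plc (R3): 67% × 65% × 17% = 7.4035% of Beacon Foods Inc.
Chain via Quarry Pharma AG → Halcyon Manufacturing Inc. (R3): 100% × 43% × 66% = 28.38% of Beacon Foods Inc.
Aggregating (R1): 7.4035% + 28.38% = 35.7835%.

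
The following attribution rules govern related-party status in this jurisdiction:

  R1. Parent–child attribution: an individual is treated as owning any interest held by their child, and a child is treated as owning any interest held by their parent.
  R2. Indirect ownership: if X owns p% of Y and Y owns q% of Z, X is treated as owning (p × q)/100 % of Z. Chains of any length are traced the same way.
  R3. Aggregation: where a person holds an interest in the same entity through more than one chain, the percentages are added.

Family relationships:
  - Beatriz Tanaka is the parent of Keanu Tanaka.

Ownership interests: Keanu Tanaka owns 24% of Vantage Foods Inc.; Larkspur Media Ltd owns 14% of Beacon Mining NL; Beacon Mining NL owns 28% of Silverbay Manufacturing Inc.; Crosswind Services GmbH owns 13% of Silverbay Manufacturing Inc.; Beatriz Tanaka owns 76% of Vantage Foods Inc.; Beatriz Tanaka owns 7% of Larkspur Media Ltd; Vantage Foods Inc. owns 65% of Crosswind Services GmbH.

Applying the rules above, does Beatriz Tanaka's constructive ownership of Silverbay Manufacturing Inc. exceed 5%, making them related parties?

By parent–child attribution (R1), Beatriz Tanaka is treated as also owning Keanu Tanaka's interest in Vantage Foods Inc, giving 76% + 24% = 100%.
Chain via Larkspur Media Ltd → Beacon Mining NL (R2): 7% × 14% × 28% = 0.2744% of Silverbay Manufacturing Inc.
Chain via Vantage Foods Inc. → Crosswind Services GmbH (R2): 100% × 65% × 13% = 8.45% of Silverbay Manufacturing Inc.
Aggregating (R3): 0.2744% + 8.45% = 8.7244%.
8.7244% exceeds the 5% threshold, so Beatriz is a related party to Silverbay Manufacturing Inc.

Yes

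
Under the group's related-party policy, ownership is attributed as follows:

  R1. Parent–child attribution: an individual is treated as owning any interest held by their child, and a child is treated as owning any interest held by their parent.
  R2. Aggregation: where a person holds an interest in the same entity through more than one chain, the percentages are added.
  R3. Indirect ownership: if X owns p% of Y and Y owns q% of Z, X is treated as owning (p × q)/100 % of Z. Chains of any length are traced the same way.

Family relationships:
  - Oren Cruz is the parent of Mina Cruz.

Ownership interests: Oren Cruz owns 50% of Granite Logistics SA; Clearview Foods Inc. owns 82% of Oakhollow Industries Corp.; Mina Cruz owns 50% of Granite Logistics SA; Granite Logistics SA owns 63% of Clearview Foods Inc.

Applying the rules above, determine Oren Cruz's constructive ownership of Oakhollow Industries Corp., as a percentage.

By parent–child attribution (R1), Oren Cruz is treated as also owning Mina Cruz's interest in Granite Logistics SA, giving 50% + 50% = 100%.
Chain via Granite Logistics SA → Clearview Foods Inc. (R3): 100% × 63% × 82% = 51.66% of Oakhollow Industries Corp.

51.66%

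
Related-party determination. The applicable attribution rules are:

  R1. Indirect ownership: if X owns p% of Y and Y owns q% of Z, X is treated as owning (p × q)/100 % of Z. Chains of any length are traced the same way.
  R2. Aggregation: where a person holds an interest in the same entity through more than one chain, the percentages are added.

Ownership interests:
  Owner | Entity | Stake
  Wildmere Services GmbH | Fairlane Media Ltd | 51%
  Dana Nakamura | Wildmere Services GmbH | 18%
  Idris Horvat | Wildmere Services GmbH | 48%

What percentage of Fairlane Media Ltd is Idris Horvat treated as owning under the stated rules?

24.48%

Chain via Wildmere Services GmbH (R1): 48% × 51% = 24.48% of Fairlane Media Ltd.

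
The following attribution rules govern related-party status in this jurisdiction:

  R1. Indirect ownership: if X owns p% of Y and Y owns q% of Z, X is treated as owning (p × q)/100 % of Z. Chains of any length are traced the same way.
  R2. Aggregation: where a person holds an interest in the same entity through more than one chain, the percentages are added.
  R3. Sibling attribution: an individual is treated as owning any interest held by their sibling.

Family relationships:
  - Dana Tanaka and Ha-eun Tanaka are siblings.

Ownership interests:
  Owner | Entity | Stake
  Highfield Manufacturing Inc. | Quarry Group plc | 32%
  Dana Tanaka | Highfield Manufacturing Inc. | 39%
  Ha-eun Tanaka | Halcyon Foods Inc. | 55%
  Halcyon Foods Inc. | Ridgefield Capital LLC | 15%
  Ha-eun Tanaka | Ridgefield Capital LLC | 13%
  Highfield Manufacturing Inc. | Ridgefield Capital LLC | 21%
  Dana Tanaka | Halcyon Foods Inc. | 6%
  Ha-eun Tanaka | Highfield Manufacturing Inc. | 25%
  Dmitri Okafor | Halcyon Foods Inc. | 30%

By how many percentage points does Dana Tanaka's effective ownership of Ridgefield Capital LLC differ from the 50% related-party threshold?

14.41

By sibling attribution (R3), Dana Tanaka is treated as also owning Ha-eun Tanaka's interest in Halcyon Foods Inc, giving 6% + 55% = 61%.
By sibling attribution (R3), Dana Tanaka is treated as also owning Ha-eun Tanaka's interest in Highfield Manufacturing Inc, giving 39% + 25% = 64%.
By sibling attribution (R3), Dana Tanaka is treated as owning Ha-eun Tanaka's 13% interest in Ridgefield Capital LLC.
Chain via Halcyon Foods Inc. (R1): 61% × 15% = 9.15% of Ridgefield Capital LLC.
Chain via Highfield Manufacturing Inc. (R1): 64% × 21% = 13.44% of Ridgefield Capital LLC.
Direct interest in Ridgefield Capital LLC: 13%.
Aggregating (R2): 9.15% + 13.44% + 13% = 35.59%.
35.59% falls short of the 50% threshold by 14.41 percentage points.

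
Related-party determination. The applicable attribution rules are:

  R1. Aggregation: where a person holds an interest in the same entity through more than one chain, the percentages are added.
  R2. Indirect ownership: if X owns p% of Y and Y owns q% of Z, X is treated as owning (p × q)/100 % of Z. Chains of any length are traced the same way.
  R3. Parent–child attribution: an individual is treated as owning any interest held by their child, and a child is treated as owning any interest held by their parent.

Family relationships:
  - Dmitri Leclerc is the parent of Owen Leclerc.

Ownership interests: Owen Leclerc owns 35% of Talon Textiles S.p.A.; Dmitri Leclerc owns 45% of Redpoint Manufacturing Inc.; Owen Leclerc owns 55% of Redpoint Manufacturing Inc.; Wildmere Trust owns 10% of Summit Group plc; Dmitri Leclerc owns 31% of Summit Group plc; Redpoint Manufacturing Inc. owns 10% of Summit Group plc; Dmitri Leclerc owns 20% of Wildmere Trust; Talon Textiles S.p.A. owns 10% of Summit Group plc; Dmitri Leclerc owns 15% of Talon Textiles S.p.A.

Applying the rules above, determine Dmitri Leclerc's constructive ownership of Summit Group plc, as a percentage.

48%

By parent–child attribution (R3), Dmitri Leclerc is treated as also owning Owen Leclerc's interest in Redpoint Manufacturing Inc, giving 45% + 55% = 100%.
By parent–child attribution (R3), Dmitri Leclerc is treated as also owning Owen Leclerc's interest in Talon Textiles S.p.A, giving 15% + 35% = 50%.
Chain via Redpoint Manufacturing Inc. (R2): 100% × 10% = 10% of Summit Group plc.
Chain via Talon Textiles S.p.A. (R2): 50% × 10% = 5% of Summit Group plc.
Chain via Wildmere Trust (R2): 20% × 10% = 2% of Summit Group plc.
Direct interest in Summit Group plc: 31%.
Aggregating (R1): 10% + 5% + 2% + 31% = 48%.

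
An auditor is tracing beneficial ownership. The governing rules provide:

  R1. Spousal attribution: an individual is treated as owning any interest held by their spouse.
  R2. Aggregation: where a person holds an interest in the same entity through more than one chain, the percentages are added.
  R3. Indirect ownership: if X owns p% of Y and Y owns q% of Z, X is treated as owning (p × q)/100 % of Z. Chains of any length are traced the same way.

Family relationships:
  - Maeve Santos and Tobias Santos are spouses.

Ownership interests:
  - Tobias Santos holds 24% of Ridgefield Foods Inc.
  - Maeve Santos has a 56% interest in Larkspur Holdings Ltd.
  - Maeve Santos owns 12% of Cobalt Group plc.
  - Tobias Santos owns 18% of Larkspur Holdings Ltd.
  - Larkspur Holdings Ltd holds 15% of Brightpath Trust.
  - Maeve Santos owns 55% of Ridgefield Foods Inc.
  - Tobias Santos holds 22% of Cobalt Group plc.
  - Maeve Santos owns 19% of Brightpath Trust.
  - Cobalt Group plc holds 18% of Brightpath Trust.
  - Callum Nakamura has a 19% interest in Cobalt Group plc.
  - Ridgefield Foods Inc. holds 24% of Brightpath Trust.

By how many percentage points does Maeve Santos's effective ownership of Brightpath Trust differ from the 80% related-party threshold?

24.82

By spousal attribution (R1), Maeve Santos is treated as also owning Tobias Santos's interest in Ridgefield Foods Inc, giving 55% + 24% = 79%.
By spousal attribution (R1), Maeve Santos is treated as also owning Tobias Santos's interest in Cobalt Group plc, giving 12% + 22% = 34%.
By spousal attribution (R1), Maeve Santos is treated as also owning Tobias Santos's interest in Larkspur Holdings Ltd, giving 56% + 18% = 74%.
Chain via Ridgefield Foods Inc. (R3): 79% × 24% = 18.96% of Brightpath Trust.
Chain via Cobalt Group plc (R3): 34% × 18% = 6.12% of Brightpath Trust.
Chain via Larkspur Holdings Ltd (R3): 74% × 15% = 11.1% of Brightpath Trust.
Direct interest in Brightpath Trust: 19%.
Aggregating (R2): 18.96% + 6.12% + 11.1% + 19% = 55.18%.
55.18% falls short of the 80% threshold by 24.82 percentage points.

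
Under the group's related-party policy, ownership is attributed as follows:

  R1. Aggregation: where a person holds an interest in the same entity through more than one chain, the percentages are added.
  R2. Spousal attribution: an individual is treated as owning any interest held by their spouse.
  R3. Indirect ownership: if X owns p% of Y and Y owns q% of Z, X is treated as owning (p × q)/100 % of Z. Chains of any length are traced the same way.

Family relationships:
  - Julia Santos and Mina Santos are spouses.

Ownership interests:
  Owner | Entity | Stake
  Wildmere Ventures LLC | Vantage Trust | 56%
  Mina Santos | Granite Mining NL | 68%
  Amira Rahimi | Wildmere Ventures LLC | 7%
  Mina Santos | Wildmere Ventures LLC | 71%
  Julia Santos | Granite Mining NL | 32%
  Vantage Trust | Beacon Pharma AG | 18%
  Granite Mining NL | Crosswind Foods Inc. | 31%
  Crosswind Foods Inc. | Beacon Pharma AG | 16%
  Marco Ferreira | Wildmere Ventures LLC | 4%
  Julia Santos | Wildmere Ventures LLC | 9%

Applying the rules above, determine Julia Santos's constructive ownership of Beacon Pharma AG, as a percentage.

13.024%

By spousal attribution (R2), Julia Santos is treated as also owning Mina Santos's interest in Wildmere Ventures LLC, giving 9% + 71% = 80%.
By spousal attribution (R2), Julia Santos is treated as also owning Mina Santos's interest in Granite Mining NL, giving 32% + 68% = 100%.
Chain via Wildmere Ventures LLC → Vantage Trust (R3): 80% × 56% × 18% = 8.064% of Beacon Pharma AG.
Chain via Granite Mining NL → Crosswind Foods Inc. (R3): 100% × 31% × 16% = 4.96% of Beacon Pharma AG.
Aggregating (R1): 8.064% + 4.96% = 13.024%.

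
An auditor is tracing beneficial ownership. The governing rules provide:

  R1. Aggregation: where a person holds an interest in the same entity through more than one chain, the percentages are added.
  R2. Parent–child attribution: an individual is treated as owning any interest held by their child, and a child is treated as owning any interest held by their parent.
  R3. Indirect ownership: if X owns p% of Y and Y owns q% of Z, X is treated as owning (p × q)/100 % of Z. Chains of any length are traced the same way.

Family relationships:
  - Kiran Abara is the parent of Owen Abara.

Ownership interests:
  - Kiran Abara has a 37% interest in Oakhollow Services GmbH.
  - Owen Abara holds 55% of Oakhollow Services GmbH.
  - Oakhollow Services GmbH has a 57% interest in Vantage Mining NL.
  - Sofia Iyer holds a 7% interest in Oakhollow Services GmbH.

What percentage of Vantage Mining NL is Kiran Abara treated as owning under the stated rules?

52.44%

By parent–child attribution (R2), Kiran Abara is treated as also owning Owen Abara's interest in Oakhollow Services GmbH, giving 37% + 55% = 92%.
Chain via Oakhollow Services GmbH (R3): 92% × 57% = 52.44% of Vantage Mining NL.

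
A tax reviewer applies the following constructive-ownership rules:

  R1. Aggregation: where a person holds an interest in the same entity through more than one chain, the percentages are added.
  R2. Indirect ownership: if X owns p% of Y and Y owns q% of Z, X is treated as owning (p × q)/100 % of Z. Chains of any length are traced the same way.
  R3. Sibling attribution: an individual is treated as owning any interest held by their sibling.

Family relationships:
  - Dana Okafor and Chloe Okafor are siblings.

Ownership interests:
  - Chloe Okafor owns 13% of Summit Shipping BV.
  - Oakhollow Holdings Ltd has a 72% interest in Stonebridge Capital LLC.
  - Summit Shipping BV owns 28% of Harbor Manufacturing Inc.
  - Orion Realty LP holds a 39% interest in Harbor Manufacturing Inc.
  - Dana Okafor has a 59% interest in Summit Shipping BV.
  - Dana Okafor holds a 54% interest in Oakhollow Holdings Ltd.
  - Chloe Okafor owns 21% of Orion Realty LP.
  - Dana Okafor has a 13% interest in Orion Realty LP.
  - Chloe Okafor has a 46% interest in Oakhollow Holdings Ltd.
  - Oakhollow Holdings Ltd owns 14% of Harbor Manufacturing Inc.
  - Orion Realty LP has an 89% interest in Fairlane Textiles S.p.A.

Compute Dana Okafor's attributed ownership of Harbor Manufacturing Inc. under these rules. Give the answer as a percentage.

47.42%

By sibling attribution (R3), Dana Okafor is treated as also owning Chloe Okafor's interest in Orion Realty LP, giving 13% + 21% = 34%.
By sibling attribution (R3), Dana Okafor is treated as also owning Chloe Okafor's interest in Oakhollow Holdings Ltd, giving 54% + 46% = 100%.
By sibling attribution (R3), Dana Okafor is treated as also owning Chloe Okafor's interest in Summit Shipping BV, giving 59% + 13% = 72%.
Chain via Orion Realty LP (R2): 34% × 39% = 13.26% of Harbor Manufacturing Inc.
Chain via Oakhollow Holdings Ltd (R2): 100% × 14% = 14% of Harbor Manufacturing Inc.
Chain via Summit Shipping BV (R2): 72% × 28% = 20.16% of Harbor Manufacturing Inc.
Aggregating (R1): 13.26% + 14% + 20.16% = 47.42%.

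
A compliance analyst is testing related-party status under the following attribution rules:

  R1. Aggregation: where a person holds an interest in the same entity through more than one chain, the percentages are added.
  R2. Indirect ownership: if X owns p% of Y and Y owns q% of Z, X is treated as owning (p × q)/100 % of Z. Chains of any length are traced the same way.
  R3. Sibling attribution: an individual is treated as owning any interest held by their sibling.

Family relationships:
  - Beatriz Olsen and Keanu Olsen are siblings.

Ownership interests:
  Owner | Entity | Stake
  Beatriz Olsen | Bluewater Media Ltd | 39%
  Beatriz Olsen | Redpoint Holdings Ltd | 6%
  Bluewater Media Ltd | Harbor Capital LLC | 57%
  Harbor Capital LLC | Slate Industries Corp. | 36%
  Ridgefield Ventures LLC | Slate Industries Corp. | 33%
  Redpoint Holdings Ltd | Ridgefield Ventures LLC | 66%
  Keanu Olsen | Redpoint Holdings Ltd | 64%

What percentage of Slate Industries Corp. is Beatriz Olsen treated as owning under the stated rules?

23.2488%

By sibling attribution (R3), Beatriz Olsen is treated as also owning Keanu Olsen's interest in Redpoint Holdings Ltd, giving 6% + 64% = 70%.
Chain via Redpoint Holdings Ltd → Ridgefield Ventures LLC (R2): 70% × 66% × 33% = 15.246% of Slate Industries Corp.
Chain via Bluewater Media Ltd → Harbor Capital LLC (R2): 39% × 57% × 36% = 8.0028% of Slate Industries Corp.
Aggregating (R1): 15.246% + 8.0028% = 23.2488%.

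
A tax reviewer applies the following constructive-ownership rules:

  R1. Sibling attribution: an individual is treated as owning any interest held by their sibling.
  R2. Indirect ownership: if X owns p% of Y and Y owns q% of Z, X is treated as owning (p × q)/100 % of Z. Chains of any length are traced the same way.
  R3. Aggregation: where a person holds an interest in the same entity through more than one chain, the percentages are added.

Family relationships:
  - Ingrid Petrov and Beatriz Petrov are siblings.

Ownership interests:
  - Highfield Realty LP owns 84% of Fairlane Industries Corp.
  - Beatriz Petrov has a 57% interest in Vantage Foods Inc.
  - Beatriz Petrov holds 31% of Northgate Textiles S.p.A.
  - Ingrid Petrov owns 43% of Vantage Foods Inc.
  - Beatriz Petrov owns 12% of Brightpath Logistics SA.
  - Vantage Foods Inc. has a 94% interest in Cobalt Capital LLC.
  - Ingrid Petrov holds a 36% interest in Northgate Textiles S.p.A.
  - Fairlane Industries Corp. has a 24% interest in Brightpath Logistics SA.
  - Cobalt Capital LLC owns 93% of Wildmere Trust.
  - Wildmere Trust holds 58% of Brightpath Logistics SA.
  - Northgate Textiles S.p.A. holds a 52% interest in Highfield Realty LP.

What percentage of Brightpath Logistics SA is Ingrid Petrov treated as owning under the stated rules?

69.727344%

By sibling attribution (R1), Ingrid Petrov is treated as also owning Beatriz Petrov's interest in Northgate Textiles S.p.A, giving 36% + 31% = 67%.
By sibling attribution (R1), Ingrid Petrov is treated as also owning Beatriz Petrov's interest in Vantage Foods Inc, giving 43% + 57% = 100%.
By sibling attribution (R1), Ingrid Petrov is treated as owning Beatriz Petrov's 12% interest in Brightpath Logistics SA.
Chain via Northgate Textiles S.p.A. → Highfield Realty LP → Fairlane Industries Corp. (R2): 67% × 52% × 84% × 24% = 7.023744% of Brightpath Logistics SA.
Chain via Vantage Foods Inc. → Cobalt Capital LLC → Wildmere Trust (R2): 100% × 94% × 93% × 58% = 50.7036% of Brightpath Logistics SA.
Direct interest in Brightpath Logistics SA: 12%.
Aggregating (R3): 7.023744% + 50.7036% + 12% = 69.727344%.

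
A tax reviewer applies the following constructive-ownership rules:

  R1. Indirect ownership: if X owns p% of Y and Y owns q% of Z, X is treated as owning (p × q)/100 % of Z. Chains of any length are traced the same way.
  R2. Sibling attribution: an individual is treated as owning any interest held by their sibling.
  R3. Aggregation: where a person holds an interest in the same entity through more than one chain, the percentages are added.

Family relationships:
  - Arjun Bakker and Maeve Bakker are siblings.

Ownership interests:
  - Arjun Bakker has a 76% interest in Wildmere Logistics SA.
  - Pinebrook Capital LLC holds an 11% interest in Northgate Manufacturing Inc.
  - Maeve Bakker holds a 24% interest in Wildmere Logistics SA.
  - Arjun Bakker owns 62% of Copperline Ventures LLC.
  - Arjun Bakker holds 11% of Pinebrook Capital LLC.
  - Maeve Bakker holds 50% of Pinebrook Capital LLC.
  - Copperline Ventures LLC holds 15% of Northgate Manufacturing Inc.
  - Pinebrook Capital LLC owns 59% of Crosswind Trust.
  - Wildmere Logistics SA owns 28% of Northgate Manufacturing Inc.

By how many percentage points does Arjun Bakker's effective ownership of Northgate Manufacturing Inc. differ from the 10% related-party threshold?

By sibling attribution (R2), Arjun Bakker is treated as also owning Maeve Bakker's interest in Pinebrook Capital LLC, giving 11% + 50% = 61%.
By sibling attribution (R2), Arjun Bakker is treated as also owning Maeve Bakker's interest in Wildmere Logistics SA, giving 76% + 24% = 100%.
Chain via Pinebrook Capital LLC (R1): 61% × 11% = 6.71% of Northgate Manufacturing Inc.
Chain via Copperline Ventures LLC (R1): 62% × 15% = 9.3% of Northgate Manufacturing Inc.
Chain via Wildmere Logistics SA (R1): 100% × 28% = 28% of Northgate Manufacturing Inc.
Aggregating (R3): 6.71% + 9.3% + 28% = 44.01%.
44.01% exceeds the 10% threshold by 34.01 percentage points.

34.01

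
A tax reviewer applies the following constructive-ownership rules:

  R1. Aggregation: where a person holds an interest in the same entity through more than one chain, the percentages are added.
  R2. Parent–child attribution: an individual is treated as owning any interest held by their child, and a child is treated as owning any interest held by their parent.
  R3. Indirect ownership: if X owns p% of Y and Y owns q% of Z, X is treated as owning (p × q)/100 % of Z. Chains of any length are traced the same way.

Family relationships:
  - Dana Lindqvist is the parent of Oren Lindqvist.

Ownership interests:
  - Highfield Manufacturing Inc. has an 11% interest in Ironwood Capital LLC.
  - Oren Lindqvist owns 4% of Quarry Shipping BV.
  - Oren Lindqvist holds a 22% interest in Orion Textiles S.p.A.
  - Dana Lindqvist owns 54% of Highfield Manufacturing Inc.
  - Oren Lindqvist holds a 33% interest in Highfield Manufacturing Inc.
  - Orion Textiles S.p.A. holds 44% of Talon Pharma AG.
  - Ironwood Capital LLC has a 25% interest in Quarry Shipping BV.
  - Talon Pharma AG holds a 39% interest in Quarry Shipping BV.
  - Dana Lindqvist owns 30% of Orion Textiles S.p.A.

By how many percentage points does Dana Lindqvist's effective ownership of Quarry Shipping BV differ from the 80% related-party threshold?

By parent–child attribution (R2), Dana Lindqvist is treated as also owning Oren Lindqvist's interest in Orion Textiles S.p.A, giving 30% + 22% = 52%.
By parent–child attribution (R2), Dana Lindqvist is treated as also owning Oren Lindqvist's interest in Highfield Manufacturing Inc, giving 54% + 33% = 87%.
By parent–child attribution (R2), Dana Lindqvist is treated as owning Oren Lindqvist's 4% interest in Quarry Shipping BV.
Chain via Orion Textiles S.p.A. → Talon Pharma AG (R3): 52% × 44% × 39% = 8.9232% of Quarry Shipping BV.
Chain via Highfield Manufacturing Inc. → Ironwood Capital LLC (R3): 87% × 11% × 25% = 2.3925% of Quarry Shipping BV.
Direct interest in Quarry Shipping BV: 4%.
Aggregating (R1): 8.9232% + 2.3925% + 4% = 15.3157%.
15.3157% falls short of the 80% threshold by 64.6843 percentage points.

64.6843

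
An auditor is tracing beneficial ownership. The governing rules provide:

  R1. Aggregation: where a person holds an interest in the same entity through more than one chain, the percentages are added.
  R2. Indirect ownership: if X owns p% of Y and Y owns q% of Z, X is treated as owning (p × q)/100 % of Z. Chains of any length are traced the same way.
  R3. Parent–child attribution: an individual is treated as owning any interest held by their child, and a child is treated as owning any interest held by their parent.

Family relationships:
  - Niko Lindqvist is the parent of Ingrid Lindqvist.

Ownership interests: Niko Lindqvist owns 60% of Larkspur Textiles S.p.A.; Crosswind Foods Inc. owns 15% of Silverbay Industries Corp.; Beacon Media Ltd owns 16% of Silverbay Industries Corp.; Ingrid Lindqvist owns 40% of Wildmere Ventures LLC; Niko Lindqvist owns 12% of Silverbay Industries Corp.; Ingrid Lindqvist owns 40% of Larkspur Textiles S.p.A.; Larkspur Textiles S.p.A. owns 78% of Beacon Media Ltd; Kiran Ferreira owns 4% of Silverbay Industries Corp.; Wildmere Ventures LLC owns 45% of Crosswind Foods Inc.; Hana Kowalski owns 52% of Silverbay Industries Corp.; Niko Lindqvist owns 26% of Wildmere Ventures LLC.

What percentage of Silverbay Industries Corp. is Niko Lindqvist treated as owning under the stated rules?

By parent–child attribution (R3), Niko Lindqvist is treated as also owning Ingrid Lindqvist's interest in Wildmere Ventures LLC, giving 26% + 40% = 66%.
By parent–child attribution (R3), Niko Lindqvist is treated as also owning Ingrid Lindqvist's interest in Larkspur Textiles S.p.A, giving 60% + 40% = 100%.
Chain via Wildmere Ventures LLC → Crosswind Foods Inc. (R2): 66% × 45% × 15% = 4.455% of Silverbay Industries Corp.
Chain via Larkspur Textiles S.p.A. → Beacon Media Ltd (R2): 100% × 78% × 16% = 12.48% of Silverbay Industries Corp.
Direct interest in Silverbay Industries Corp: 12%.
Aggregating (R1): 4.455% + 12.48% + 12% = 28.935%.

28.935%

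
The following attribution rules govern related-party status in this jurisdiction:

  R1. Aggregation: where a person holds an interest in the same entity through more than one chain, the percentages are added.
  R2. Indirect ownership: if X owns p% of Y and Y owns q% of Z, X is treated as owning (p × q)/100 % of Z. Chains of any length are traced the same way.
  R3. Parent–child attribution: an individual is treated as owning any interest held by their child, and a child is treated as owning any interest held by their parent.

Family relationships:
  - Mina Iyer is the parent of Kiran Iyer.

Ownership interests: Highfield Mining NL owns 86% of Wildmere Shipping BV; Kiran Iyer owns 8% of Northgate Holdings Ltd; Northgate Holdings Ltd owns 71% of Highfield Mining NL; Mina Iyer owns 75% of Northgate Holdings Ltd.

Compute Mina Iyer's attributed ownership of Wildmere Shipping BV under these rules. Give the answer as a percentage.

50.6798%

By parent–child attribution (R3), Mina Iyer is treated as also owning Kiran Iyer's interest in Northgate Holdings Ltd, giving 75% + 8% = 83%.
Chain via Northgate Holdings Ltd → Highfield Mining NL (R2): 83% × 71% × 86% = 50.6798% of Wildmere Shipping BV.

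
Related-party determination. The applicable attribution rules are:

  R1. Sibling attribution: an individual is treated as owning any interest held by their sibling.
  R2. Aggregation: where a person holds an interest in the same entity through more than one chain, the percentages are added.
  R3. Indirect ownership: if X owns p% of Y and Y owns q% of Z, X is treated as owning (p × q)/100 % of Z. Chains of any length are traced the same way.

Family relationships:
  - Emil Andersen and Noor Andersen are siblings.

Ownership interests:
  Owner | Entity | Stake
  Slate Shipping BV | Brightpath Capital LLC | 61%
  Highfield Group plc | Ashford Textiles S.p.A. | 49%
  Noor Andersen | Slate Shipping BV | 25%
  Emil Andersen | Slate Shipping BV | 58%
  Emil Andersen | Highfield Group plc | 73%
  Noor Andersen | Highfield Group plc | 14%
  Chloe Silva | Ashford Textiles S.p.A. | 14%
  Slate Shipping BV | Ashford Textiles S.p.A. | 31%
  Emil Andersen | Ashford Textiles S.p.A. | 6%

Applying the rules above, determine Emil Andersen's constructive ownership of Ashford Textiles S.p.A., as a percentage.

74.36%

By sibling attribution (R1), Emil Andersen is treated as also owning Noor Andersen's interest in Highfield Group plc, giving 73% + 14% = 87%.
By sibling attribution (R1), Emil Andersen is treated as also owning Noor Andersen's interest in Slate Shipping BV, giving 58% + 25% = 83%.
Chain via Highfield Group plc (R3): 87% × 49% = 42.63% of Ashford Textiles S.p.A.
Chain via Slate Shipping BV (R3): 83% × 31% = 25.73% of Ashford Textiles S.p.A.
Direct interest in Ashford Textiles S.p.A: 6%.
Aggregating (R2): 42.63% + 25.73% + 6% = 74.36%.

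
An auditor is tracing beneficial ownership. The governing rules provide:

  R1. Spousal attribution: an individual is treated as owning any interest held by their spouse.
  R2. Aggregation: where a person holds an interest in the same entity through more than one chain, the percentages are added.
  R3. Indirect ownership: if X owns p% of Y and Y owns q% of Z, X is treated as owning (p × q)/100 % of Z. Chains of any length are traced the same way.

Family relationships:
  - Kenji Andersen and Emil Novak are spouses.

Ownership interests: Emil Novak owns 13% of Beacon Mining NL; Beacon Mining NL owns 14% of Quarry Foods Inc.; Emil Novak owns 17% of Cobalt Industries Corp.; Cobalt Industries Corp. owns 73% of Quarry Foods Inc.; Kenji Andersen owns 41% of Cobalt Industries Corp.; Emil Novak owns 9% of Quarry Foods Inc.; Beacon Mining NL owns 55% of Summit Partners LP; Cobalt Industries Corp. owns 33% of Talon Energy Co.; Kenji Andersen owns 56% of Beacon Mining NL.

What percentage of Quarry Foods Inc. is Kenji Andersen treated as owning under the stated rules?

By spousal attribution (R1), Kenji Andersen is treated as also owning Emil Novak's interest in Cobalt Industries Corp, giving 41% + 17% = 58%.
By spousal attribution (R1), Kenji Andersen is treated as also owning Emil Novak's interest in Beacon Mining NL, giving 56% + 13% = 69%.
By spousal attribution (R1), Kenji Andersen is treated as owning Emil Novak's 9% interest in Quarry Foods Inc.
Chain via Cobalt Industries Corp. (R3): 58% × 73% = 42.34% of Quarry Foods Inc.
Chain via Beacon Mining NL (R3): 69% × 14% = 9.66% of Quarry Foods Inc.
Direct interest in Quarry Foods Inc: 9%.
Aggregating (R2): 42.34% + 9.66% + 9% = 61%.

61%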